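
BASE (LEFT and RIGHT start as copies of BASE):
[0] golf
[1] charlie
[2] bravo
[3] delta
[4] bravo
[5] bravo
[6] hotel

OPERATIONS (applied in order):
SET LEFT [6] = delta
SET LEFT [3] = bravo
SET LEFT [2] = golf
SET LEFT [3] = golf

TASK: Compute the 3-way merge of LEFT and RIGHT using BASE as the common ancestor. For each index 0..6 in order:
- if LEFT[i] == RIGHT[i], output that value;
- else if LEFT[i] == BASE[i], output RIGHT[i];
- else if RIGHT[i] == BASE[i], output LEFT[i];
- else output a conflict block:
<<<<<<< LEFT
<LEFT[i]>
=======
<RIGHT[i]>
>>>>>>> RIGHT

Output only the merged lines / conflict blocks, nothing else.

Answer: golf
charlie
golf
golf
bravo
bravo
delta

Derivation:
Final LEFT:  [golf, charlie, golf, golf, bravo, bravo, delta]
Final RIGHT: [golf, charlie, bravo, delta, bravo, bravo, hotel]
i=0: L=golf R=golf -> agree -> golf
i=1: L=charlie R=charlie -> agree -> charlie
i=2: L=golf, R=bravo=BASE -> take LEFT -> golf
i=3: L=golf, R=delta=BASE -> take LEFT -> golf
i=4: L=bravo R=bravo -> agree -> bravo
i=5: L=bravo R=bravo -> agree -> bravo
i=6: L=delta, R=hotel=BASE -> take LEFT -> delta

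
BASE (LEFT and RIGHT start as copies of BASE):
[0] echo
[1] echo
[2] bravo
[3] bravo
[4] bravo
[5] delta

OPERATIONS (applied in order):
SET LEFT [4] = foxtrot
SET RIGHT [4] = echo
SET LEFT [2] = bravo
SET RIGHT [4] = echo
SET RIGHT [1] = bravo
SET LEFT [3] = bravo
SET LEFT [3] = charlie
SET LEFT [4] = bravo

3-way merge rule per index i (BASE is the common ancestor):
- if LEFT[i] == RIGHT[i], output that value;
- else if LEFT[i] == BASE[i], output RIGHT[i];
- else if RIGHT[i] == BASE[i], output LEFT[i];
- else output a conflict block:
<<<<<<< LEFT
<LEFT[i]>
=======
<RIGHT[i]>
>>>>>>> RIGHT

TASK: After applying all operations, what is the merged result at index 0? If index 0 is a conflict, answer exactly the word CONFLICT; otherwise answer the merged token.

Final LEFT:  [echo, echo, bravo, charlie, bravo, delta]
Final RIGHT: [echo, bravo, bravo, bravo, echo, delta]
i=0: L=echo R=echo -> agree -> echo
i=1: L=echo=BASE, R=bravo -> take RIGHT -> bravo
i=2: L=bravo R=bravo -> agree -> bravo
i=3: L=charlie, R=bravo=BASE -> take LEFT -> charlie
i=4: L=bravo=BASE, R=echo -> take RIGHT -> echo
i=5: L=delta R=delta -> agree -> delta
Index 0 -> echo

Answer: echo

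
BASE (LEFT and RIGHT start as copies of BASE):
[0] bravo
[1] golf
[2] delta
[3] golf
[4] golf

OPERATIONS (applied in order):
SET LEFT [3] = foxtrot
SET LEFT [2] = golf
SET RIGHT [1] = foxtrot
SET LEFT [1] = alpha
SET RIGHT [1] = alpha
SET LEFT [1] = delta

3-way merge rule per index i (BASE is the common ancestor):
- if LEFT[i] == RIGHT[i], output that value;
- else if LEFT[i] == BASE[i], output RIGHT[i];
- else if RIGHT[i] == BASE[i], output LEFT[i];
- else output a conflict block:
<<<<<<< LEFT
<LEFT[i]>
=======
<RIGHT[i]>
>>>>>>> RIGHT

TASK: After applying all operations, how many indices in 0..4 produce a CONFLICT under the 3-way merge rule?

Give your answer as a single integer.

Answer: 1

Derivation:
Final LEFT:  [bravo, delta, golf, foxtrot, golf]
Final RIGHT: [bravo, alpha, delta, golf, golf]
i=0: L=bravo R=bravo -> agree -> bravo
i=1: BASE=golf L=delta R=alpha all differ -> CONFLICT
i=2: L=golf, R=delta=BASE -> take LEFT -> golf
i=3: L=foxtrot, R=golf=BASE -> take LEFT -> foxtrot
i=4: L=golf R=golf -> agree -> golf
Conflict count: 1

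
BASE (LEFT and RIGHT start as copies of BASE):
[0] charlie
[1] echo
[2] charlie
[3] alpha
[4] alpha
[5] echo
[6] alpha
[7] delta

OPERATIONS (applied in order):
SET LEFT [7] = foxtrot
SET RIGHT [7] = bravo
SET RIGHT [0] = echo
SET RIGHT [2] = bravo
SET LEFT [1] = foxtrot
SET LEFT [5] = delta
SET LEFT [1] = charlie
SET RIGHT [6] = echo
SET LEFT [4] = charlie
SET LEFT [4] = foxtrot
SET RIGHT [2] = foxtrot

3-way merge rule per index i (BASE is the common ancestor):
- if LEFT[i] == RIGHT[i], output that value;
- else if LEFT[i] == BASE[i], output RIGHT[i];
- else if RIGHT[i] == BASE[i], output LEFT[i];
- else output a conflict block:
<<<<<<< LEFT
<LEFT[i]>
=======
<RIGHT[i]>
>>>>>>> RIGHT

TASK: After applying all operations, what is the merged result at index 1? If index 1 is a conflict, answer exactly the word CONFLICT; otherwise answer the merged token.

Final LEFT:  [charlie, charlie, charlie, alpha, foxtrot, delta, alpha, foxtrot]
Final RIGHT: [echo, echo, foxtrot, alpha, alpha, echo, echo, bravo]
i=0: L=charlie=BASE, R=echo -> take RIGHT -> echo
i=1: L=charlie, R=echo=BASE -> take LEFT -> charlie
i=2: L=charlie=BASE, R=foxtrot -> take RIGHT -> foxtrot
i=3: L=alpha R=alpha -> agree -> alpha
i=4: L=foxtrot, R=alpha=BASE -> take LEFT -> foxtrot
i=5: L=delta, R=echo=BASE -> take LEFT -> delta
i=6: L=alpha=BASE, R=echo -> take RIGHT -> echo
i=7: BASE=delta L=foxtrot R=bravo all differ -> CONFLICT
Index 1 -> charlie

Answer: charlie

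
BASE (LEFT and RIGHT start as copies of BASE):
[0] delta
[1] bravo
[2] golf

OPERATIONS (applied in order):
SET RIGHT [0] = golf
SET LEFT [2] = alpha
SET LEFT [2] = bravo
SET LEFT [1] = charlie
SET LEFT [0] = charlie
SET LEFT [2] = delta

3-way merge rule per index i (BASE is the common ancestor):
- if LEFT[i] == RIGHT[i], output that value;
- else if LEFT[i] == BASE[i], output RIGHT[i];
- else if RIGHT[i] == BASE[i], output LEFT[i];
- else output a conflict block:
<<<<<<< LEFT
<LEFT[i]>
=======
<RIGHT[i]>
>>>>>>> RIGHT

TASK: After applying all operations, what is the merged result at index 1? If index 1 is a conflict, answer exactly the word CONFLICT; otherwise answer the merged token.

Final LEFT:  [charlie, charlie, delta]
Final RIGHT: [golf, bravo, golf]
i=0: BASE=delta L=charlie R=golf all differ -> CONFLICT
i=1: L=charlie, R=bravo=BASE -> take LEFT -> charlie
i=2: L=delta, R=golf=BASE -> take LEFT -> delta
Index 1 -> charlie

Answer: charlie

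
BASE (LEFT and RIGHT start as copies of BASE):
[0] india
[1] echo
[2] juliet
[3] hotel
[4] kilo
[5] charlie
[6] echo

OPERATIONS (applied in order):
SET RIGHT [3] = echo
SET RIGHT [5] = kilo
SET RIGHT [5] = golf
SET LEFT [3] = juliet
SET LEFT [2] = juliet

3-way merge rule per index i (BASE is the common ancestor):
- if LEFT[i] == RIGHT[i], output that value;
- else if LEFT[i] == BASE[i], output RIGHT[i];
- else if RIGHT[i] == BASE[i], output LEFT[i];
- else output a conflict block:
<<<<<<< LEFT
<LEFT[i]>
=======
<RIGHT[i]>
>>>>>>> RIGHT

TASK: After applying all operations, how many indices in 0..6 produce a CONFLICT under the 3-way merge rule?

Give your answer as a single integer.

Answer: 1

Derivation:
Final LEFT:  [india, echo, juliet, juliet, kilo, charlie, echo]
Final RIGHT: [india, echo, juliet, echo, kilo, golf, echo]
i=0: L=india R=india -> agree -> india
i=1: L=echo R=echo -> agree -> echo
i=2: L=juliet R=juliet -> agree -> juliet
i=3: BASE=hotel L=juliet R=echo all differ -> CONFLICT
i=4: L=kilo R=kilo -> agree -> kilo
i=5: L=charlie=BASE, R=golf -> take RIGHT -> golf
i=6: L=echo R=echo -> agree -> echo
Conflict count: 1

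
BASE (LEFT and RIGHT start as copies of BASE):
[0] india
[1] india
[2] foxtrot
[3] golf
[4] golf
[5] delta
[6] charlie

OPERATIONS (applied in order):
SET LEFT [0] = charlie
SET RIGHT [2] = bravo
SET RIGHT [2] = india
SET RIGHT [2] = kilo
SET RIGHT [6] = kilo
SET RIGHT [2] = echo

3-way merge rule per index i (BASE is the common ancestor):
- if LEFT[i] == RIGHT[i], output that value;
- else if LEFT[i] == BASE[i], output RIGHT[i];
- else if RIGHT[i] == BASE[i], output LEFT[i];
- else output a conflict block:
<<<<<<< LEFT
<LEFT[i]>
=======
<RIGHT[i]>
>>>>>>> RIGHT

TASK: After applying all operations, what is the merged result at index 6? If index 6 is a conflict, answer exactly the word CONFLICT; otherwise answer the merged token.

Final LEFT:  [charlie, india, foxtrot, golf, golf, delta, charlie]
Final RIGHT: [india, india, echo, golf, golf, delta, kilo]
i=0: L=charlie, R=india=BASE -> take LEFT -> charlie
i=1: L=india R=india -> agree -> india
i=2: L=foxtrot=BASE, R=echo -> take RIGHT -> echo
i=3: L=golf R=golf -> agree -> golf
i=4: L=golf R=golf -> agree -> golf
i=5: L=delta R=delta -> agree -> delta
i=6: L=charlie=BASE, R=kilo -> take RIGHT -> kilo
Index 6 -> kilo

Answer: kilo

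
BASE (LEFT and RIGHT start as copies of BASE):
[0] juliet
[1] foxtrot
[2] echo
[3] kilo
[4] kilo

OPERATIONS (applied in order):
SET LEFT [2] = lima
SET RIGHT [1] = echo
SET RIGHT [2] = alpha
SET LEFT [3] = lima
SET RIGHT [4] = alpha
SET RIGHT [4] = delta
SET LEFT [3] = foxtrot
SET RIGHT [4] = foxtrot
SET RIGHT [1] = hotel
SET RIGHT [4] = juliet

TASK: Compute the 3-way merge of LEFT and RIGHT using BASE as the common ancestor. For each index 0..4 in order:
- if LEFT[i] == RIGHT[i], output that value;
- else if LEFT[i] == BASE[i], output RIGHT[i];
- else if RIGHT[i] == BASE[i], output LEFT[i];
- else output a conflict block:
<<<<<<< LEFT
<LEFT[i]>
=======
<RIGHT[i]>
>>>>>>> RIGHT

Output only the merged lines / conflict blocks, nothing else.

Answer: juliet
hotel
<<<<<<< LEFT
lima
=======
alpha
>>>>>>> RIGHT
foxtrot
juliet

Derivation:
Final LEFT:  [juliet, foxtrot, lima, foxtrot, kilo]
Final RIGHT: [juliet, hotel, alpha, kilo, juliet]
i=0: L=juliet R=juliet -> agree -> juliet
i=1: L=foxtrot=BASE, R=hotel -> take RIGHT -> hotel
i=2: BASE=echo L=lima R=alpha all differ -> CONFLICT
i=3: L=foxtrot, R=kilo=BASE -> take LEFT -> foxtrot
i=4: L=kilo=BASE, R=juliet -> take RIGHT -> juliet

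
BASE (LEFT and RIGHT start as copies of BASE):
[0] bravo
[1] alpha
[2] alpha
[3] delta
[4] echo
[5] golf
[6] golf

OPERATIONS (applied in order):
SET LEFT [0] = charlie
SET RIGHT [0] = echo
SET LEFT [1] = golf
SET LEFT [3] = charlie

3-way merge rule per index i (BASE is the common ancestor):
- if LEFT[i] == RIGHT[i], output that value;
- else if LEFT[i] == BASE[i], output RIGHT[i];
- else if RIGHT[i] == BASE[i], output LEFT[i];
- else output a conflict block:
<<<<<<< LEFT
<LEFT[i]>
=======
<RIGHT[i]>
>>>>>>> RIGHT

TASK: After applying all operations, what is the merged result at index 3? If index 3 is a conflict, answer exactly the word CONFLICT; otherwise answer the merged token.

Answer: charlie

Derivation:
Final LEFT:  [charlie, golf, alpha, charlie, echo, golf, golf]
Final RIGHT: [echo, alpha, alpha, delta, echo, golf, golf]
i=0: BASE=bravo L=charlie R=echo all differ -> CONFLICT
i=1: L=golf, R=alpha=BASE -> take LEFT -> golf
i=2: L=alpha R=alpha -> agree -> alpha
i=3: L=charlie, R=delta=BASE -> take LEFT -> charlie
i=4: L=echo R=echo -> agree -> echo
i=5: L=golf R=golf -> agree -> golf
i=6: L=golf R=golf -> agree -> golf
Index 3 -> charlie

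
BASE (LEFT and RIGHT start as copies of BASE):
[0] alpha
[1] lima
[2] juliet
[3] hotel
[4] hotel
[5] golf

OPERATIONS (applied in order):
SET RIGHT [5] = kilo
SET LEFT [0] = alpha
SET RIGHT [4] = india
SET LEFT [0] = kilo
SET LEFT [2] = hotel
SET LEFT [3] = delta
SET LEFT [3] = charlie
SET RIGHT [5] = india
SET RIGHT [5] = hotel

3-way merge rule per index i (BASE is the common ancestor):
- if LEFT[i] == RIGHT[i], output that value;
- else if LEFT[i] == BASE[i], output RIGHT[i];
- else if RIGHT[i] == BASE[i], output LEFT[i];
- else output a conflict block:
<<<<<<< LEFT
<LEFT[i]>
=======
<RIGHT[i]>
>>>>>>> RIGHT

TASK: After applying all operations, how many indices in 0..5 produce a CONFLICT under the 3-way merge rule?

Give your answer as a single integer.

Final LEFT:  [kilo, lima, hotel, charlie, hotel, golf]
Final RIGHT: [alpha, lima, juliet, hotel, india, hotel]
i=0: L=kilo, R=alpha=BASE -> take LEFT -> kilo
i=1: L=lima R=lima -> agree -> lima
i=2: L=hotel, R=juliet=BASE -> take LEFT -> hotel
i=3: L=charlie, R=hotel=BASE -> take LEFT -> charlie
i=4: L=hotel=BASE, R=india -> take RIGHT -> india
i=5: L=golf=BASE, R=hotel -> take RIGHT -> hotel
Conflict count: 0

Answer: 0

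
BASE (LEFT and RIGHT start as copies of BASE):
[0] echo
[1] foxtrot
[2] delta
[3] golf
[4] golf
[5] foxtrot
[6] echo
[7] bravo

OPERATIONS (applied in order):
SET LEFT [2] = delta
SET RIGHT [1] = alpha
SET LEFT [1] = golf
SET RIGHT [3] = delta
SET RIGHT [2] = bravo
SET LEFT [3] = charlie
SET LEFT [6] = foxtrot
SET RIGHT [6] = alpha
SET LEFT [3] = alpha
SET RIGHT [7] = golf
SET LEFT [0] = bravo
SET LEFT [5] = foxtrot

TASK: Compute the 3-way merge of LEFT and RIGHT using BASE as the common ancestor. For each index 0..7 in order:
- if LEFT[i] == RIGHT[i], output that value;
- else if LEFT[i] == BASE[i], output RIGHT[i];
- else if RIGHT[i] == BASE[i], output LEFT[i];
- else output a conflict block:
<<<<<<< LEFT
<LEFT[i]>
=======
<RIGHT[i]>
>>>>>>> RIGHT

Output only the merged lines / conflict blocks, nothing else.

Final LEFT:  [bravo, golf, delta, alpha, golf, foxtrot, foxtrot, bravo]
Final RIGHT: [echo, alpha, bravo, delta, golf, foxtrot, alpha, golf]
i=0: L=bravo, R=echo=BASE -> take LEFT -> bravo
i=1: BASE=foxtrot L=golf R=alpha all differ -> CONFLICT
i=2: L=delta=BASE, R=bravo -> take RIGHT -> bravo
i=3: BASE=golf L=alpha R=delta all differ -> CONFLICT
i=4: L=golf R=golf -> agree -> golf
i=5: L=foxtrot R=foxtrot -> agree -> foxtrot
i=6: BASE=echo L=foxtrot R=alpha all differ -> CONFLICT
i=7: L=bravo=BASE, R=golf -> take RIGHT -> golf

Answer: bravo
<<<<<<< LEFT
golf
=======
alpha
>>>>>>> RIGHT
bravo
<<<<<<< LEFT
alpha
=======
delta
>>>>>>> RIGHT
golf
foxtrot
<<<<<<< LEFT
foxtrot
=======
alpha
>>>>>>> RIGHT
golf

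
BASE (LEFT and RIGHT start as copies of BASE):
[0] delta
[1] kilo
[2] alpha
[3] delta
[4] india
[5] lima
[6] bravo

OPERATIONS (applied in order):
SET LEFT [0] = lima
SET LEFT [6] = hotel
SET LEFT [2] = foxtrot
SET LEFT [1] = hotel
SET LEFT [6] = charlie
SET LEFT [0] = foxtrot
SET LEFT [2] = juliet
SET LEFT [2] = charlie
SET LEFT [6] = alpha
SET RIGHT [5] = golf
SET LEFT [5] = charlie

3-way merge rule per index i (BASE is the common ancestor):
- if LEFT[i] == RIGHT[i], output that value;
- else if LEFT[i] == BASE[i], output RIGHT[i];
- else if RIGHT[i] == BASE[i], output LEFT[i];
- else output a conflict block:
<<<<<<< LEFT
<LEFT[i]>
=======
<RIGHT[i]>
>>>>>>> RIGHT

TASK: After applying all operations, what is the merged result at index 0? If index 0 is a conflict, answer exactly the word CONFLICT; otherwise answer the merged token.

Final LEFT:  [foxtrot, hotel, charlie, delta, india, charlie, alpha]
Final RIGHT: [delta, kilo, alpha, delta, india, golf, bravo]
i=0: L=foxtrot, R=delta=BASE -> take LEFT -> foxtrot
i=1: L=hotel, R=kilo=BASE -> take LEFT -> hotel
i=2: L=charlie, R=alpha=BASE -> take LEFT -> charlie
i=3: L=delta R=delta -> agree -> delta
i=4: L=india R=india -> agree -> india
i=5: BASE=lima L=charlie R=golf all differ -> CONFLICT
i=6: L=alpha, R=bravo=BASE -> take LEFT -> alpha
Index 0 -> foxtrot

Answer: foxtrot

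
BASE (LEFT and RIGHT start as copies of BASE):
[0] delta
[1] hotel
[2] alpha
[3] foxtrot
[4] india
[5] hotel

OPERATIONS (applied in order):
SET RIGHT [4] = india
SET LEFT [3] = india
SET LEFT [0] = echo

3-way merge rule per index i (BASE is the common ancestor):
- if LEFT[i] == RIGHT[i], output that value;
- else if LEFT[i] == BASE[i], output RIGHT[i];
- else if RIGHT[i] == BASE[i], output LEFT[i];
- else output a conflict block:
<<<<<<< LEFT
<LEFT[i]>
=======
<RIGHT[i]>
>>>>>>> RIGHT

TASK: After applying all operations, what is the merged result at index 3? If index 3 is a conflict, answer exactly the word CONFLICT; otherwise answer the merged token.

Final LEFT:  [echo, hotel, alpha, india, india, hotel]
Final RIGHT: [delta, hotel, alpha, foxtrot, india, hotel]
i=0: L=echo, R=delta=BASE -> take LEFT -> echo
i=1: L=hotel R=hotel -> agree -> hotel
i=2: L=alpha R=alpha -> agree -> alpha
i=3: L=india, R=foxtrot=BASE -> take LEFT -> india
i=4: L=india R=india -> agree -> india
i=5: L=hotel R=hotel -> agree -> hotel
Index 3 -> india

Answer: india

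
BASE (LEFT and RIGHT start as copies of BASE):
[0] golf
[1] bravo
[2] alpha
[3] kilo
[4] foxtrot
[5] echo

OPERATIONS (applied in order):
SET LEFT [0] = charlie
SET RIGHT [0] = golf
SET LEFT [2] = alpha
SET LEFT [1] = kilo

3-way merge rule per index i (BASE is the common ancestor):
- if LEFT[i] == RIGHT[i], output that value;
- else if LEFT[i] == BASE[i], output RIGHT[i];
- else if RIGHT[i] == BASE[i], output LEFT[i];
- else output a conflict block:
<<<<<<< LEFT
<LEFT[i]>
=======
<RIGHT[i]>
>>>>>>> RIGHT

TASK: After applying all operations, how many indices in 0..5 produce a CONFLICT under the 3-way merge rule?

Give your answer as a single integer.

Final LEFT:  [charlie, kilo, alpha, kilo, foxtrot, echo]
Final RIGHT: [golf, bravo, alpha, kilo, foxtrot, echo]
i=0: L=charlie, R=golf=BASE -> take LEFT -> charlie
i=1: L=kilo, R=bravo=BASE -> take LEFT -> kilo
i=2: L=alpha R=alpha -> agree -> alpha
i=3: L=kilo R=kilo -> agree -> kilo
i=4: L=foxtrot R=foxtrot -> agree -> foxtrot
i=5: L=echo R=echo -> agree -> echo
Conflict count: 0

Answer: 0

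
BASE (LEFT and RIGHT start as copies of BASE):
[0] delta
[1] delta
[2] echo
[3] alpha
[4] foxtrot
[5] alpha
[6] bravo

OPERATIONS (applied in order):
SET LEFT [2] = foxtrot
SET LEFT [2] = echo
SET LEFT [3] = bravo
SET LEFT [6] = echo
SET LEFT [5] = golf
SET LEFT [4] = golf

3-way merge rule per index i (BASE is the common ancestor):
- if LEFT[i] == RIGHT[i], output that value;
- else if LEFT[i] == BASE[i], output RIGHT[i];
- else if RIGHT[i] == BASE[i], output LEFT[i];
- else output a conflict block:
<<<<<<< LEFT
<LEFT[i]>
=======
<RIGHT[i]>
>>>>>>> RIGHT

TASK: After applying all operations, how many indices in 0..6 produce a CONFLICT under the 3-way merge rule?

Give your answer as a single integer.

Answer: 0

Derivation:
Final LEFT:  [delta, delta, echo, bravo, golf, golf, echo]
Final RIGHT: [delta, delta, echo, alpha, foxtrot, alpha, bravo]
i=0: L=delta R=delta -> agree -> delta
i=1: L=delta R=delta -> agree -> delta
i=2: L=echo R=echo -> agree -> echo
i=3: L=bravo, R=alpha=BASE -> take LEFT -> bravo
i=4: L=golf, R=foxtrot=BASE -> take LEFT -> golf
i=5: L=golf, R=alpha=BASE -> take LEFT -> golf
i=6: L=echo, R=bravo=BASE -> take LEFT -> echo
Conflict count: 0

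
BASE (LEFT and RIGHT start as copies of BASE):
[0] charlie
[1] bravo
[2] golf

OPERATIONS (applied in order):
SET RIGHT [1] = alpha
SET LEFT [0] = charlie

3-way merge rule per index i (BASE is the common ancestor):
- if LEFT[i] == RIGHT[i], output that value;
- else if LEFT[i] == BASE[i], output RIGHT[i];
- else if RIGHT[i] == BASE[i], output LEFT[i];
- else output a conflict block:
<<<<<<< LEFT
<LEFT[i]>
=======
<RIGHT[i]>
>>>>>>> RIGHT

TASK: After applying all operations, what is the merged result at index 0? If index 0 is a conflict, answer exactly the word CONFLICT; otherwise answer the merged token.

Final LEFT:  [charlie, bravo, golf]
Final RIGHT: [charlie, alpha, golf]
i=0: L=charlie R=charlie -> agree -> charlie
i=1: L=bravo=BASE, R=alpha -> take RIGHT -> alpha
i=2: L=golf R=golf -> agree -> golf
Index 0 -> charlie

Answer: charlie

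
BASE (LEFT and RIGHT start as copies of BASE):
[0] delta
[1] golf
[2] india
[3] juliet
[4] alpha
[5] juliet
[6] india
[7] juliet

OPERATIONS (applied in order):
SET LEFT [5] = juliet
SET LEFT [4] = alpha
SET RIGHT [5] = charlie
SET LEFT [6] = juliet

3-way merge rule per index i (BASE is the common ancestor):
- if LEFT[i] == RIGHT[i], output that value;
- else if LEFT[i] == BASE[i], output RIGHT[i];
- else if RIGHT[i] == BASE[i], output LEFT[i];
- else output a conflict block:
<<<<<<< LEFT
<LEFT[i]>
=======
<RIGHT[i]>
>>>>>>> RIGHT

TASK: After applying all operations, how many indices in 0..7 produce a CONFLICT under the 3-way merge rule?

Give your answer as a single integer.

Final LEFT:  [delta, golf, india, juliet, alpha, juliet, juliet, juliet]
Final RIGHT: [delta, golf, india, juliet, alpha, charlie, india, juliet]
i=0: L=delta R=delta -> agree -> delta
i=1: L=golf R=golf -> agree -> golf
i=2: L=india R=india -> agree -> india
i=3: L=juliet R=juliet -> agree -> juliet
i=4: L=alpha R=alpha -> agree -> alpha
i=5: L=juliet=BASE, R=charlie -> take RIGHT -> charlie
i=6: L=juliet, R=india=BASE -> take LEFT -> juliet
i=7: L=juliet R=juliet -> agree -> juliet
Conflict count: 0

Answer: 0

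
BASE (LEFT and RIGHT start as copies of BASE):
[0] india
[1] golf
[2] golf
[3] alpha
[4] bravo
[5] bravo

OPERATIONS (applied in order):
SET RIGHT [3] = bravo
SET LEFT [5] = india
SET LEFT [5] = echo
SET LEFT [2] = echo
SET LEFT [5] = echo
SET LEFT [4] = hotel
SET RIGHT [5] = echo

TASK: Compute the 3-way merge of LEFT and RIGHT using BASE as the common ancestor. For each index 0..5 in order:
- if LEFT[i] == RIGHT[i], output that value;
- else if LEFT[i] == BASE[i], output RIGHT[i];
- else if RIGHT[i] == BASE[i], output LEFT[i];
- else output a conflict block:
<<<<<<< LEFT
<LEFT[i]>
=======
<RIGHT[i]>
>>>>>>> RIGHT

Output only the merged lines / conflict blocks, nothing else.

Final LEFT:  [india, golf, echo, alpha, hotel, echo]
Final RIGHT: [india, golf, golf, bravo, bravo, echo]
i=0: L=india R=india -> agree -> india
i=1: L=golf R=golf -> agree -> golf
i=2: L=echo, R=golf=BASE -> take LEFT -> echo
i=3: L=alpha=BASE, R=bravo -> take RIGHT -> bravo
i=4: L=hotel, R=bravo=BASE -> take LEFT -> hotel
i=5: L=echo R=echo -> agree -> echo

Answer: india
golf
echo
bravo
hotel
echo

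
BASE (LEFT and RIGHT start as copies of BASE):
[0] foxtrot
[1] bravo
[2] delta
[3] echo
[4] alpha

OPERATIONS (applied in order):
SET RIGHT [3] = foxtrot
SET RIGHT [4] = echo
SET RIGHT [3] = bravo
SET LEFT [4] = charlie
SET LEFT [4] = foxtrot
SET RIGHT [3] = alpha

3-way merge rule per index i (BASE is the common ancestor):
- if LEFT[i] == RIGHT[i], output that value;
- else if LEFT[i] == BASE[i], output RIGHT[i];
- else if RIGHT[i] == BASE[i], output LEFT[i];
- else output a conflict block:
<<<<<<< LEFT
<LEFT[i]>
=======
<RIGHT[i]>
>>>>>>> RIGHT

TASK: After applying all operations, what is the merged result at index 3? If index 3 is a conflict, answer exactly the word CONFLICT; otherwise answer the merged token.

Answer: alpha

Derivation:
Final LEFT:  [foxtrot, bravo, delta, echo, foxtrot]
Final RIGHT: [foxtrot, bravo, delta, alpha, echo]
i=0: L=foxtrot R=foxtrot -> agree -> foxtrot
i=1: L=bravo R=bravo -> agree -> bravo
i=2: L=delta R=delta -> agree -> delta
i=3: L=echo=BASE, R=alpha -> take RIGHT -> alpha
i=4: BASE=alpha L=foxtrot R=echo all differ -> CONFLICT
Index 3 -> alpha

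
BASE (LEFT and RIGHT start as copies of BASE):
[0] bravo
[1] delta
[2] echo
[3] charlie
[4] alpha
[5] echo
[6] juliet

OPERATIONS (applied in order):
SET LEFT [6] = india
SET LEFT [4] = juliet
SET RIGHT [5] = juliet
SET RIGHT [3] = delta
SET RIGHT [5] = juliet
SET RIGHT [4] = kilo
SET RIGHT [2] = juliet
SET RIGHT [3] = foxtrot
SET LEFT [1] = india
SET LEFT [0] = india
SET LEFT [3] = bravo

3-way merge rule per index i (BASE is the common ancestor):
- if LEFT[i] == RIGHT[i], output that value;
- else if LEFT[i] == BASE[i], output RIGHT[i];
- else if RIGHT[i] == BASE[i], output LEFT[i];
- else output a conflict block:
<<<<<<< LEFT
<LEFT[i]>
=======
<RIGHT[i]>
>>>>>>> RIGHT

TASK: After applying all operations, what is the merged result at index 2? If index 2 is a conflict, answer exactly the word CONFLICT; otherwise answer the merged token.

Answer: juliet

Derivation:
Final LEFT:  [india, india, echo, bravo, juliet, echo, india]
Final RIGHT: [bravo, delta, juliet, foxtrot, kilo, juliet, juliet]
i=0: L=india, R=bravo=BASE -> take LEFT -> india
i=1: L=india, R=delta=BASE -> take LEFT -> india
i=2: L=echo=BASE, R=juliet -> take RIGHT -> juliet
i=3: BASE=charlie L=bravo R=foxtrot all differ -> CONFLICT
i=4: BASE=alpha L=juliet R=kilo all differ -> CONFLICT
i=5: L=echo=BASE, R=juliet -> take RIGHT -> juliet
i=6: L=india, R=juliet=BASE -> take LEFT -> india
Index 2 -> juliet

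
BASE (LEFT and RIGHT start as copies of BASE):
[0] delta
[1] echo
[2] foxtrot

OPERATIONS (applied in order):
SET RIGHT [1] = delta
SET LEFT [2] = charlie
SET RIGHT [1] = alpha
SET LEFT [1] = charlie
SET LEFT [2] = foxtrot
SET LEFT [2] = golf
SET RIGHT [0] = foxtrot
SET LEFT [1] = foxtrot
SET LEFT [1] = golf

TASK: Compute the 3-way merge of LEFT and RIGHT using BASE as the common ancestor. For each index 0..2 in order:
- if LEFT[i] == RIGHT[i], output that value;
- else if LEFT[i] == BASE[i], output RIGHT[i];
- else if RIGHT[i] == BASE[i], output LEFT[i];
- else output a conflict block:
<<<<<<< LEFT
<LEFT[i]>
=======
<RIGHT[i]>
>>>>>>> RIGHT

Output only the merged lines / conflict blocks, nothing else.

Answer: foxtrot
<<<<<<< LEFT
golf
=======
alpha
>>>>>>> RIGHT
golf

Derivation:
Final LEFT:  [delta, golf, golf]
Final RIGHT: [foxtrot, alpha, foxtrot]
i=0: L=delta=BASE, R=foxtrot -> take RIGHT -> foxtrot
i=1: BASE=echo L=golf R=alpha all differ -> CONFLICT
i=2: L=golf, R=foxtrot=BASE -> take LEFT -> golf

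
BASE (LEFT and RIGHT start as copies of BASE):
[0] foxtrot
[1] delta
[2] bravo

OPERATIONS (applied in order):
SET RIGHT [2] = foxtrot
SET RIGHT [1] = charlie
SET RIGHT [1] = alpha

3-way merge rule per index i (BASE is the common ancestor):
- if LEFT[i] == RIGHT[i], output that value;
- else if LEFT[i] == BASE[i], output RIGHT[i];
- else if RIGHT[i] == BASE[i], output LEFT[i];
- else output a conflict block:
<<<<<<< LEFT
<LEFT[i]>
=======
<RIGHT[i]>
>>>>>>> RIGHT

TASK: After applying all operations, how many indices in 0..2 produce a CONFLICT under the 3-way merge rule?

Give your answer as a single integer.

Answer: 0

Derivation:
Final LEFT:  [foxtrot, delta, bravo]
Final RIGHT: [foxtrot, alpha, foxtrot]
i=0: L=foxtrot R=foxtrot -> agree -> foxtrot
i=1: L=delta=BASE, R=alpha -> take RIGHT -> alpha
i=2: L=bravo=BASE, R=foxtrot -> take RIGHT -> foxtrot
Conflict count: 0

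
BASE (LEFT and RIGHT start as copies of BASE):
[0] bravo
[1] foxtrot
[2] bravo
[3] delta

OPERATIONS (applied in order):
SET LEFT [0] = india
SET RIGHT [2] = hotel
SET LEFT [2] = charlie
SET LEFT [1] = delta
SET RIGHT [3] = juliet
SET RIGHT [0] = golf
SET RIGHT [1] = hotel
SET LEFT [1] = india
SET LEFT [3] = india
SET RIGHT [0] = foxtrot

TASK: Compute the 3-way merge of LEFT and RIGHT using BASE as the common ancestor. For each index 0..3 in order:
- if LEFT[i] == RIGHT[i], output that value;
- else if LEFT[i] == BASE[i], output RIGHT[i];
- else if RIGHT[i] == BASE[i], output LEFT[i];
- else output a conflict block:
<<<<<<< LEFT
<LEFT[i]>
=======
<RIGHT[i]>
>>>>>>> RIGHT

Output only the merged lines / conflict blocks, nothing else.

Final LEFT:  [india, india, charlie, india]
Final RIGHT: [foxtrot, hotel, hotel, juliet]
i=0: BASE=bravo L=india R=foxtrot all differ -> CONFLICT
i=1: BASE=foxtrot L=india R=hotel all differ -> CONFLICT
i=2: BASE=bravo L=charlie R=hotel all differ -> CONFLICT
i=3: BASE=delta L=india R=juliet all differ -> CONFLICT

Answer: <<<<<<< LEFT
india
=======
foxtrot
>>>>>>> RIGHT
<<<<<<< LEFT
india
=======
hotel
>>>>>>> RIGHT
<<<<<<< LEFT
charlie
=======
hotel
>>>>>>> RIGHT
<<<<<<< LEFT
india
=======
juliet
>>>>>>> RIGHT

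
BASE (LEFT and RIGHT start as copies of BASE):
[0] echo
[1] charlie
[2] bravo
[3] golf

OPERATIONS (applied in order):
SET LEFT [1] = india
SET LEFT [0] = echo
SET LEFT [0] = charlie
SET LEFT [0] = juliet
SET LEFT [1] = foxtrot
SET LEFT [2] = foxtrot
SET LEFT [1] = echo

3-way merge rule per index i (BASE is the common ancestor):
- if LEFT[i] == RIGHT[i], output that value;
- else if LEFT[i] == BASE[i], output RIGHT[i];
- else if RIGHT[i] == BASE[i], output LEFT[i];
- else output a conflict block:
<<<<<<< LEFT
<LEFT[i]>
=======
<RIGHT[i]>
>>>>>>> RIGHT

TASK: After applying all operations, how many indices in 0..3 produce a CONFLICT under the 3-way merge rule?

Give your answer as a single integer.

Answer: 0

Derivation:
Final LEFT:  [juliet, echo, foxtrot, golf]
Final RIGHT: [echo, charlie, bravo, golf]
i=0: L=juliet, R=echo=BASE -> take LEFT -> juliet
i=1: L=echo, R=charlie=BASE -> take LEFT -> echo
i=2: L=foxtrot, R=bravo=BASE -> take LEFT -> foxtrot
i=3: L=golf R=golf -> agree -> golf
Conflict count: 0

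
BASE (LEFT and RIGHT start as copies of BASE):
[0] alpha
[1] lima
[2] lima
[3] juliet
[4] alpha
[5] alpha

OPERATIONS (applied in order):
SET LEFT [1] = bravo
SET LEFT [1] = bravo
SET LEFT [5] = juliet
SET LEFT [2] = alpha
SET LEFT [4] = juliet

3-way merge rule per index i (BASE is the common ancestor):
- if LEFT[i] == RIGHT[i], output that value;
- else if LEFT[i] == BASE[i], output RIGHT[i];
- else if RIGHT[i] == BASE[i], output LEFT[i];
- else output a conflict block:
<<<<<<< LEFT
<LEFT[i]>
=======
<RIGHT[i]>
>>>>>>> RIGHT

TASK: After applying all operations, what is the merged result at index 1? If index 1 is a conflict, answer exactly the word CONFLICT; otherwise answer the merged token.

Final LEFT:  [alpha, bravo, alpha, juliet, juliet, juliet]
Final RIGHT: [alpha, lima, lima, juliet, alpha, alpha]
i=0: L=alpha R=alpha -> agree -> alpha
i=1: L=bravo, R=lima=BASE -> take LEFT -> bravo
i=2: L=alpha, R=lima=BASE -> take LEFT -> alpha
i=3: L=juliet R=juliet -> agree -> juliet
i=4: L=juliet, R=alpha=BASE -> take LEFT -> juliet
i=5: L=juliet, R=alpha=BASE -> take LEFT -> juliet
Index 1 -> bravo

Answer: bravo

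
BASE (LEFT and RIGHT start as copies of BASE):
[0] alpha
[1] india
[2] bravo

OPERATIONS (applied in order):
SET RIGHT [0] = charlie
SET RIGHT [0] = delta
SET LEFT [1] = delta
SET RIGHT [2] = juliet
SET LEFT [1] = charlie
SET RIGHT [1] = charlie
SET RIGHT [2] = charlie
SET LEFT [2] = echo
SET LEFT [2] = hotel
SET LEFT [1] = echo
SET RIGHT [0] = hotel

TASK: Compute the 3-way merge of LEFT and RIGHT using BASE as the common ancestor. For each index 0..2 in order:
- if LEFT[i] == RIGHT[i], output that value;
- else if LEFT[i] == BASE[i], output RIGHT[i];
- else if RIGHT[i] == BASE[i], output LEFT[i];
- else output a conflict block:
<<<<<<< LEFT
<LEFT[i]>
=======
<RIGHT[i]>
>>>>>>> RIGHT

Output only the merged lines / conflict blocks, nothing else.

Final LEFT:  [alpha, echo, hotel]
Final RIGHT: [hotel, charlie, charlie]
i=0: L=alpha=BASE, R=hotel -> take RIGHT -> hotel
i=1: BASE=india L=echo R=charlie all differ -> CONFLICT
i=2: BASE=bravo L=hotel R=charlie all differ -> CONFLICT

Answer: hotel
<<<<<<< LEFT
echo
=======
charlie
>>>>>>> RIGHT
<<<<<<< LEFT
hotel
=======
charlie
>>>>>>> RIGHT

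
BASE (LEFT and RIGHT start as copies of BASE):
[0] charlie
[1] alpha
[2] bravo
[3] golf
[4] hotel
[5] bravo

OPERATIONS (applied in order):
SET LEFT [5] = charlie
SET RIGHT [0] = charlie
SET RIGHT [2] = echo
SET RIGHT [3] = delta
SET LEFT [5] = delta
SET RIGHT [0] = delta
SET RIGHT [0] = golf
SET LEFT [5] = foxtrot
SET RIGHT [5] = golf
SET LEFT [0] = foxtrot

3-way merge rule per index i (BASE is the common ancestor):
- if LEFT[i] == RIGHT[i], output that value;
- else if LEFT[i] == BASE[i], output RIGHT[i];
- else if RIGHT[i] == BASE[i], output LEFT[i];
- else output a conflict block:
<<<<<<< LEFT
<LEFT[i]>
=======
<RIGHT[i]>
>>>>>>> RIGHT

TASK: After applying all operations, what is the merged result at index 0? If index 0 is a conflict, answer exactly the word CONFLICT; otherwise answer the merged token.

Final LEFT:  [foxtrot, alpha, bravo, golf, hotel, foxtrot]
Final RIGHT: [golf, alpha, echo, delta, hotel, golf]
i=0: BASE=charlie L=foxtrot R=golf all differ -> CONFLICT
i=1: L=alpha R=alpha -> agree -> alpha
i=2: L=bravo=BASE, R=echo -> take RIGHT -> echo
i=3: L=golf=BASE, R=delta -> take RIGHT -> delta
i=4: L=hotel R=hotel -> agree -> hotel
i=5: BASE=bravo L=foxtrot R=golf all differ -> CONFLICT
Index 0 -> CONFLICT

Answer: CONFLICT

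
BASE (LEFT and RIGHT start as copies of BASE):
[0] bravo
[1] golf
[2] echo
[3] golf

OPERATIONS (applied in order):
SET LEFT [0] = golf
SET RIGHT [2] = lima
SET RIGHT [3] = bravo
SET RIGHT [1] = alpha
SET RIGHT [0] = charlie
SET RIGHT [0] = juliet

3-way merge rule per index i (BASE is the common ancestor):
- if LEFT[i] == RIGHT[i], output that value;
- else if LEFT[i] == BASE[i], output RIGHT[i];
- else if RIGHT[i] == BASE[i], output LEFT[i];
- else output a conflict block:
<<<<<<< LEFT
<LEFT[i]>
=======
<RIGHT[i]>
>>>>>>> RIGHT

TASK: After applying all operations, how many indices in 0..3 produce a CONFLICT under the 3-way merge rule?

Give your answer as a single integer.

Final LEFT:  [golf, golf, echo, golf]
Final RIGHT: [juliet, alpha, lima, bravo]
i=0: BASE=bravo L=golf R=juliet all differ -> CONFLICT
i=1: L=golf=BASE, R=alpha -> take RIGHT -> alpha
i=2: L=echo=BASE, R=lima -> take RIGHT -> lima
i=3: L=golf=BASE, R=bravo -> take RIGHT -> bravo
Conflict count: 1

Answer: 1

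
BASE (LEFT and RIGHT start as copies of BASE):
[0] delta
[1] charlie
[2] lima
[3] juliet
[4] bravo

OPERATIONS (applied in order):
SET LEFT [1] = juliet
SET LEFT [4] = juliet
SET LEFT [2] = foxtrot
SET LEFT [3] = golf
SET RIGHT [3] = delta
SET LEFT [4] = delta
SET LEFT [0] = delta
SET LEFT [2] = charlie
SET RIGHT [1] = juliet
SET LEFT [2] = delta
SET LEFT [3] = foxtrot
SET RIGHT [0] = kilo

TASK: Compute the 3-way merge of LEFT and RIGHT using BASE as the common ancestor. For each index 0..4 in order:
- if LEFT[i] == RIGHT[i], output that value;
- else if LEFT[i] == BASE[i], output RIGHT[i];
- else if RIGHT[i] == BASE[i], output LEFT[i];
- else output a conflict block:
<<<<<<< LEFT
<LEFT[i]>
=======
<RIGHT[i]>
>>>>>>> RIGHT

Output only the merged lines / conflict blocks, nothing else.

Answer: kilo
juliet
delta
<<<<<<< LEFT
foxtrot
=======
delta
>>>>>>> RIGHT
delta

Derivation:
Final LEFT:  [delta, juliet, delta, foxtrot, delta]
Final RIGHT: [kilo, juliet, lima, delta, bravo]
i=0: L=delta=BASE, R=kilo -> take RIGHT -> kilo
i=1: L=juliet R=juliet -> agree -> juliet
i=2: L=delta, R=lima=BASE -> take LEFT -> delta
i=3: BASE=juliet L=foxtrot R=delta all differ -> CONFLICT
i=4: L=delta, R=bravo=BASE -> take LEFT -> delta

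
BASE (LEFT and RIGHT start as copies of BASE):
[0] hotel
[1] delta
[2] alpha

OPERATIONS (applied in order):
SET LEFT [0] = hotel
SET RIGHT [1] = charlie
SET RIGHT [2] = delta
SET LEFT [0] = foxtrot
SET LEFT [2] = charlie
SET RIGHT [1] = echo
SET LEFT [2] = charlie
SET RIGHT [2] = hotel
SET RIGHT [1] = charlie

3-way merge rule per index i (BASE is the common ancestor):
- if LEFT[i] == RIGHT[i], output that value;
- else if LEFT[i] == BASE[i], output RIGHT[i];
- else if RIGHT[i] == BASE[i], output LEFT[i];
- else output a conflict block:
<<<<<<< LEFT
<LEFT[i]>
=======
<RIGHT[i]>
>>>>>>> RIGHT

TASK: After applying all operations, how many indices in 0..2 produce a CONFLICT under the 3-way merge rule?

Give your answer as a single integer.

Final LEFT:  [foxtrot, delta, charlie]
Final RIGHT: [hotel, charlie, hotel]
i=0: L=foxtrot, R=hotel=BASE -> take LEFT -> foxtrot
i=1: L=delta=BASE, R=charlie -> take RIGHT -> charlie
i=2: BASE=alpha L=charlie R=hotel all differ -> CONFLICT
Conflict count: 1

Answer: 1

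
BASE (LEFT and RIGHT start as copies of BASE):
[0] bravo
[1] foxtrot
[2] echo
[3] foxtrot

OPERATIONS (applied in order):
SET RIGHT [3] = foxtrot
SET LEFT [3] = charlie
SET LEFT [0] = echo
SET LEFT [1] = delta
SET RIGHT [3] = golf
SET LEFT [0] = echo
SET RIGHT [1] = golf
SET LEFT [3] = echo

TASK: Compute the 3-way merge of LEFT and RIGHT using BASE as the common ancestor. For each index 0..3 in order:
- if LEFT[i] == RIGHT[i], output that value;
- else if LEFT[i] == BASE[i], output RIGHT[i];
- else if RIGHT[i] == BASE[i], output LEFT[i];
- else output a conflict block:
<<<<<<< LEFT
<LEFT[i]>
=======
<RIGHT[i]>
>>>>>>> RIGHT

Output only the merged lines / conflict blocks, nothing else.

Answer: echo
<<<<<<< LEFT
delta
=======
golf
>>>>>>> RIGHT
echo
<<<<<<< LEFT
echo
=======
golf
>>>>>>> RIGHT

Derivation:
Final LEFT:  [echo, delta, echo, echo]
Final RIGHT: [bravo, golf, echo, golf]
i=0: L=echo, R=bravo=BASE -> take LEFT -> echo
i=1: BASE=foxtrot L=delta R=golf all differ -> CONFLICT
i=2: L=echo R=echo -> agree -> echo
i=3: BASE=foxtrot L=echo R=golf all differ -> CONFLICT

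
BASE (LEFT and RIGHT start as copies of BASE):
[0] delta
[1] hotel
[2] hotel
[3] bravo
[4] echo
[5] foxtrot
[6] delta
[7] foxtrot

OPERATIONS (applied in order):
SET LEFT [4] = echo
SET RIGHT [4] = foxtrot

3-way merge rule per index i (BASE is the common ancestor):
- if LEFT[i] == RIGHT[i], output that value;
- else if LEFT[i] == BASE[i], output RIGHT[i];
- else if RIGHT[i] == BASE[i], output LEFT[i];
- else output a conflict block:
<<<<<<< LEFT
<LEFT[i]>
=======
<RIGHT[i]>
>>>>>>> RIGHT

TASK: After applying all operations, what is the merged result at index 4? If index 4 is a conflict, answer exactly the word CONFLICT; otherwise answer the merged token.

Final LEFT:  [delta, hotel, hotel, bravo, echo, foxtrot, delta, foxtrot]
Final RIGHT: [delta, hotel, hotel, bravo, foxtrot, foxtrot, delta, foxtrot]
i=0: L=delta R=delta -> agree -> delta
i=1: L=hotel R=hotel -> agree -> hotel
i=2: L=hotel R=hotel -> agree -> hotel
i=3: L=bravo R=bravo -> agree -> bravo
i=4: L=echo=BASE, R=foxtrot -> take RIGHT -> foxtrot
i=5: L=foxtrot R=foxtrot -> agree -> foxtrot
i=6: L=delta R=delta -> agree -> delta
i=7: L=foxtrot R=foxtrot -> agree -> foxtrot
Index 4 -> foxtrot

Answer: foxtrot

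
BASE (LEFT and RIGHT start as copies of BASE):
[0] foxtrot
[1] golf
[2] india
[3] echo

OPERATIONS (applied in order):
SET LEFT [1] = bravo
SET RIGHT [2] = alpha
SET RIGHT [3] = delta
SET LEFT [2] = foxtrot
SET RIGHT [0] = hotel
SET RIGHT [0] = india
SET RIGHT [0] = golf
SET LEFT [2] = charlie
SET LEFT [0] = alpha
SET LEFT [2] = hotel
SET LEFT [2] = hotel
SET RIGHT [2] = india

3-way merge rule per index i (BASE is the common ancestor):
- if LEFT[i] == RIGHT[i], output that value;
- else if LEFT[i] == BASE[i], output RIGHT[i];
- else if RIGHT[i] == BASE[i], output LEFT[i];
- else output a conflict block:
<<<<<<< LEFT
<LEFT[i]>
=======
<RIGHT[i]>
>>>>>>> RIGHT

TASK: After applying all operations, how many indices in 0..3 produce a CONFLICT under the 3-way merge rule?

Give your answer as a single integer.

Answer: 1

Derivation:
Final LEFT:  [alpha, bravo, hotel, echo]
Final RIGHT: [golf, golf, india, delta]
i=0: BASE=foxtrot L=alpha R=golf all differ -> CONFLICT
i=1: L=bravo, R=golf=BASE -> take LEFT -> bravo
i=2: L=hotel, R=india=BASE -> take LEFT -> hotel
i=3: L=echo=BASE, R=delta -> take RIGHT -> delta
Conflict count: 1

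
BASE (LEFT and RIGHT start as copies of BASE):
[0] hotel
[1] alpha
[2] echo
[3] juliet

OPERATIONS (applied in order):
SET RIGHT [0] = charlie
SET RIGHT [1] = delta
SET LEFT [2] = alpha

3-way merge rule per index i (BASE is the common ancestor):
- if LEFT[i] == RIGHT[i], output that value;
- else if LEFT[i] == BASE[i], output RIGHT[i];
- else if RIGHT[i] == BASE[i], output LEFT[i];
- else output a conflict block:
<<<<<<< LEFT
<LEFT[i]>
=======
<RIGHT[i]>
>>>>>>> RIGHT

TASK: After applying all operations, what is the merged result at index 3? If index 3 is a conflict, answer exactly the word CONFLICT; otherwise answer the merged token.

Answer: juliet

Derivation:
Final LEFT:  [hotel, alpha, alpha, juliet]
Final RIGHT: [charlie, delta, echo, juliet]
i=0: L=hotel=BASE, R=charlie -> take RIGHT -> charlie
i=1: L=alpha=BASE, R=delta -> take RIGHT -> delta
i=2: L=alpha, R=echo=BASE -> take LEFT -> alpha
i=3: L=juliet R=juliet -> agree -> juliet
Index 3 -> juliet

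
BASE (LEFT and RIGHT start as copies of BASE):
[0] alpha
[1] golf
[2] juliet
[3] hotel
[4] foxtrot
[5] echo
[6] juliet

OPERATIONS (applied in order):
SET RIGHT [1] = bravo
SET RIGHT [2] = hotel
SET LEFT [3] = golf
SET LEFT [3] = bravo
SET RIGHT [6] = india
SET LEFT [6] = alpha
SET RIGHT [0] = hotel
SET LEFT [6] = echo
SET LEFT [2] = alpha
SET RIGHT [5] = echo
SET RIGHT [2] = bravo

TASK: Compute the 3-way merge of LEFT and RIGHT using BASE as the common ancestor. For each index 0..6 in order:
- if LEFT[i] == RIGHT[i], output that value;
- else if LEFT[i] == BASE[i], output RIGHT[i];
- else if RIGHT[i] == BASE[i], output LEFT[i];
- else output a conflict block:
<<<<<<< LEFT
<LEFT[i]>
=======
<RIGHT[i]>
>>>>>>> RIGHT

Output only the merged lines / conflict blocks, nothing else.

Final LEFT:  [alpha, golf, alpha, bravo, foxtrot, echo, echo]
Final RIGHT: [hotel, bravo, bravo, hotel, foxtrot, echo, india]
i=0: L=alpha=BASE, R=hotel -> take RIGHT -> hotel
i=1: L=golf=BASE, R=bravo -> take RIGHT -> bravo
i=2: BASE=juliet L=alpha R=bravo all differ -> CONFLICT
i=3: L=bravo, R=hotel=BASE -> take LEFT -> bravo
i=4: L=foxtrot R=foxtrot -> agree -> foxtrot
i=5: L=echo R=echo -> agree -> echo
i=6: BASE=juliet L=echo R=india all differ -> CONFLICT

Answer: hotel
bravo
<<<<<<< LEFT
alpha
=======
bravo
>>>>>>> RIGHT
bravo
foxtrot
echo
<<<<<<< LEFT
echo
=======
india
>>>>>>> RIGHT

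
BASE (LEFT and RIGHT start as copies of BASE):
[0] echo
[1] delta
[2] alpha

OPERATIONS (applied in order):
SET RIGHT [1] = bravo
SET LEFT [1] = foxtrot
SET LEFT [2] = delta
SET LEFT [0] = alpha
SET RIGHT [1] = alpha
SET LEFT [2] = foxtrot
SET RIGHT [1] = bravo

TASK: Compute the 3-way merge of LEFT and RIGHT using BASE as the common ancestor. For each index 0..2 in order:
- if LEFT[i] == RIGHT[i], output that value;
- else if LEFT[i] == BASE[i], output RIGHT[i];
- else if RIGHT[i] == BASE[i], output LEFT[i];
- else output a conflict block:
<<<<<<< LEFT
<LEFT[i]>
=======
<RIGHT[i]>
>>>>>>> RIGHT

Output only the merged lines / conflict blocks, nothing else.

Answer: alpha
<<<<<<< LEFT
foxtrot
=======
bravo
>>>>>>> RIGHT
foxtrot

Derivation:
Final LEFT:  [alpha, foxtrot, foxtrot]
Final RIGHT: [echo, bravo, alpha]
i=0: L=alpha, R=echo=BASE -> take LEFT -> alpha
i=1: BASE=delta L=foxtrot R=bravo all differ -> CONFLICT
i=2: L=foxtrot, R=alpha=BASE -> take LEFT -> foxtrot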